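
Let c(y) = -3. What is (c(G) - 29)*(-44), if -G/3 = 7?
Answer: 1408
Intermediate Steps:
G = -21 (G = -3*7 = -21)
(c(G) - 29)*(-44) = (-3 - 29)*(-44) = -32*(-44) = 1408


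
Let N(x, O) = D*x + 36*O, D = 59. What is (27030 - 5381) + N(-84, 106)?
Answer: 20509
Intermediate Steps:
N(x, O) = 36*O + 59*x (N(x, O) = 59*x + 36*O = 36*O + 59*x)
(27030 - 5381) + N(-84, 106) = (27030 - 5381) + (36*106 + 59*(-84)) = 21649 + (3816 - 4956) = 21649 - 1140 = 20509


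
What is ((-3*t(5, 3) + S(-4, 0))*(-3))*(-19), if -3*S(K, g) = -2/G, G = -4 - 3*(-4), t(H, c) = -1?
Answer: 703/4 ≈ 175.75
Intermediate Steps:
G = 8 (G = -4 + 12 = 8)
S(K, g) = 1/12 (S(K, g) = -(-2)/(3*8) = -1/3*(-1/4) = 1/12)
((-3*t(5, 3) + S(-4, 0))*(-3))*(-19) = ((-3*(-1) + 1/12)*(-3))*(-19) = ((3 + 1/12)*(-3))*(-19) = ((37/12)*(-3))*(-19) = -37/4*(-19) = 703/4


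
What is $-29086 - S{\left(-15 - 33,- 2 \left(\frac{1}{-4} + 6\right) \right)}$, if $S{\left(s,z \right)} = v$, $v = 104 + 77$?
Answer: $-29267$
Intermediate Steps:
$v = 181$
$S{\left(s,z \right)} = 181$
$-29086 - S{\left(-15 - 33,- 2 \left(\frac{1}{-4} + 6\right) \right)} = -29086 - 181 = -29267$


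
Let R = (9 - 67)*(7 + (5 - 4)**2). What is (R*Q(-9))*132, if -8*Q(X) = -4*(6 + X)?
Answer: 91872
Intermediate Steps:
Q(X) = 3 + X/2 (Q(X) = -(-1)*(6 + X)/2 = -(-24 - 4*X)/8 = 3 + X/2)
R = -464 (R = -58*(7 + 1**2) = -58*(7 + 1) = -58*8 = -464)
(R*Q(-9))*132 = -464*(3 + (1/2)*(-9))*132 = -464*(3 - 9/2)*132 = -464*(-3/2)*132 = 696*132 = 91872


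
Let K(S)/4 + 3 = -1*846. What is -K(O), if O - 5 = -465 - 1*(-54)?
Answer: 3396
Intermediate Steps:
O = -406 (O = 5 + (-465 - 1*(-54)) = 5 + (-465 + 54) = 5 - 411 = -406)
K(S) = -3396 (K(S) = -12 + 4*(-1*846) = -12 + 4*(-846) = -12 - 3384 = -3396)
-K(O) = -1*(-3396) = 3396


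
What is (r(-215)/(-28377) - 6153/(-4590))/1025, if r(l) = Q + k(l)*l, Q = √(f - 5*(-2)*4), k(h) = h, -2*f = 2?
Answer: -1391447/4944692250 - √39/29086425 ≈ -0.00028162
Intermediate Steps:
f = -1 (f = -½*2 = -1)
Q = √39 (Q = √(-1 - 5*(-2)*4) = √(-1 + 10*4) = √(-1 + 40) = √39 ≈ 6.2450)
r(l) = √39 + l² (r(l) = √39 + l*l = √39 + l²)
(r(-215)/(-28377) - 6153/(-4590))/1025 = ((√39 + (-215)²)/(-28377) - 6153/(-4590))/1025 = ((√39 + 46225)*(-1/28377) - 6153*(-1/4590))*(1/1025) = ((46225 + √39)*(-1/28377) + 2051/1530)*(1/1025) = ((-46225/28377 - √39/28377) + 2051/1530)*(1/1025) = (-1391447/4824090 - √39/28377)*(1/1025) = -1391447/4944692250 - √39/29086425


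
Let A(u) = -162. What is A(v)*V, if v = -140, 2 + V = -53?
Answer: 8910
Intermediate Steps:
V = -55 (V = -2 - 53 = -55)
A(v)*V = -162*(-55) = 8910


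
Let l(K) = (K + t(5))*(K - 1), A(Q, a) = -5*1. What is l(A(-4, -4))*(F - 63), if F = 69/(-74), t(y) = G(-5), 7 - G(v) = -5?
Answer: 99351/37 ≈ 2685.2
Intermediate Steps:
G(v) = 12 (G(v) = 7 - 1*(-5) = 7 + 5 = 12)
t(y) = 12
A(Q, a) = -5
l(K) = (-1 + K)*(12 + K) (l(K) = (K + 12)*(K - 1) = (12 + K)*(-1 + K) = (-1 + K)*(12 + K))
F = -69/74 (F = 69*(-1/74) = -69/74 ≈ -0.93243)
l(A(-4, -4))*(F - 63) = (-12 + (-5)² + 11*(-5))*(-69/74 - 63) = (-12 + 25 - 55)*(-4731/74) = -42*(-4731/74) = 99351/37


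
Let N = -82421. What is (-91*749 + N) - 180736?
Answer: -331316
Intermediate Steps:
(-91*749 + N) - 180736 = (-91*749 - 82421) - 180736 = (-68159 - 82421) - 180736 = -150580 - 180736 = -331316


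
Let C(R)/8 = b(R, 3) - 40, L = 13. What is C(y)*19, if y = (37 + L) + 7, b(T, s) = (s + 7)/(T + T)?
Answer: -18200/3 ≈ -6066.7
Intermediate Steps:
b(T, s) = (7 + s)/(2*T) (b(T, s) = (7 + s)/((2*T)) = (7 + s)*(1/(2*T)) = (7 + s)/(2*T))
y = 57 (y = (37 + 13) + 7 = 50 + 7 = 57)
C(R) = -320 + 40/R (C(R) = 8*((7 + 3)/(2*R) - 40) = 8*((½)*10/R - 40) = 8*(5/R - 40) = 8*(-40 + 5/R) = -320 + 40/R)
C(y)*19 = (-320 + 40/57)*19 = -18200/57*19 = -18200/3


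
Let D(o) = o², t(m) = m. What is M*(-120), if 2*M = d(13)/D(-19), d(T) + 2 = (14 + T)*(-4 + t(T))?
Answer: -14460/361 ≈ -40.055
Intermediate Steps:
d(T) = -2 + (-4 + T)*(14 + T) (d(T) = -2 + (14 + T)*(-4 + T) = -2 + (-4 + T)*(14 + T))
M = 241/722 (M = ((-58 + 13² + 10*13)/((-19)²))/2 = ((-58 + 169 + 130)/361)/2 = (241*(1/361))/2 = (½)*(241/361) = 241/722 ≈ 0.33380)
M*(-120) = (241/722)*(-120) = -14460/361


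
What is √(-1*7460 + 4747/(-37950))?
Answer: I*√429763631946/7590 ≈ 86.372*I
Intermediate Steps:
√(-1*7460 + 4747/(-37950)) = √(-7460 + 4747*(-1/37950)) = √(-7460 - 4747/37950) = √(-283111747/37950) = I*√429763631946/7590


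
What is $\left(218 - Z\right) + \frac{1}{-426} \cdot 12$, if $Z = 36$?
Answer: $\frac{12920}{71} \approx 181.97$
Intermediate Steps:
$\left(218 - Z\right) + \frac{1}{-426} \cdot 12 = \left(218 - 36\right) + \frac{1}{-426} \cdot 12 = \left(218 - 36\right) - \frac{2}{71} = 182 - \frac{2}{71} = \frac{12920}{71}$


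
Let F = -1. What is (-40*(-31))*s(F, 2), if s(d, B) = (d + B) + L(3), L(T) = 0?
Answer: 1240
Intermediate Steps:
s(d, B) = B + d (s(d, B) = (d + B) + 0 = (B + d) + 0 = B + d)
(-40*(-31))*s(F, 2) = (-40*(-31))*(2 - 1) = 1240*1 = 1240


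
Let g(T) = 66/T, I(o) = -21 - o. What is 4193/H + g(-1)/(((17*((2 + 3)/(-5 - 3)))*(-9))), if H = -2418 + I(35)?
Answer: -1504639/630870 ≈ -2.3850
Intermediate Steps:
H = -2474 (H = -2418 + (-21 - 1*35) = -2418 + (-21 - 35) = -2418 - 56 = -2474)
4193/H + g(-1)/(((17*((2 + 3)/(-5 - 3)))*(-9))) = 4193/(-2474) + (66/(-1))/(((17*((2 + 3)/(-5 - 3)))*(-9))) = 4193*(-1/2474) + (66*(-1))/(((17*(5/(-8)))*(-9))) = -4193/2474 - 66/((17*(5*(-⅛)))*(-9)) = -4193/2474 - 66/((17*(-5/8))*(-9)) = -4193/2474 - 66/((-85/8*(-9))) = -4193/2474 - 66/765/8 = -4193/2474 - 66*8/765 = -4193/2474 - 176/255 = -1504639/630870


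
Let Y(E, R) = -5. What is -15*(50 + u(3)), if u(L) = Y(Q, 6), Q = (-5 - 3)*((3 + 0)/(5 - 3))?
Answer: -675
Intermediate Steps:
Q = -12 (Q = -24/2 = -8*3/2 = -12)
u(L) = -5
-15*(50 + u(3)) = -15*(50 - 5) = -15*45 = -675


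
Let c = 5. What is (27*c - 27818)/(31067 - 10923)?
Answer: -27683/20144 ≈ -1.3743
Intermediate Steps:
(27*c - 27818)/(31067 - 10923) = (27*5 - 27818)/(31067 - 10923) = (135 - 27818)/20144 = -27683*1/20144 = -27683/20144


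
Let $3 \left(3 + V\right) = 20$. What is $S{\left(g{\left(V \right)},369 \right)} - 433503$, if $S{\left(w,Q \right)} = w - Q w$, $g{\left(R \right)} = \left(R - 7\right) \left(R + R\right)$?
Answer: $- \frac{3820567}{9} \approx -4.2451 \cdot 10^{5}$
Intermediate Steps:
$V = \frac{11}{3}$ ($V = -3 + \frac{1}{3} \cdot 20 = -3 + \frac{20}{3} = \frac{11}{3} \approx 3.6667$)
$g{\left(R \right)} = 2 R \left(-7 + R\right)$ ($g{\left(R \right)} = \left(-7 + R\right) 2 R = 2 R \left(-7 + R\right)$)
$S{\left(w,Q \right)} = w - Q w$
$S{\left(g{\left(V \right)},369 \right)} - 433503 = 2 \cdot \frac{11}{3} \left(-7 + \frac{11}{3}\right) \left(1 - 369\right) - 433503 = 2 \cdot \frac{11}{3} \left(- \frac{10}{3}\right) \left(1 - 369\right) - 433503 = \left(- \frac{220}{9}\right) \left(-368\right) - 433503 = \frac{80960}{9} - 433503 = - \frac{3820567}{9}$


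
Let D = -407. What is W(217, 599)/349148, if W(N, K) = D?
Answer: -407/349148 ≈ -0.0011657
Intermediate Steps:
W(N, K) = -407
W(217, 599)/349148 = -407/349148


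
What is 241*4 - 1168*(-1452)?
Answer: 1696900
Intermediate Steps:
241*4 - 1168*(-1452) = 964 + 1695936 = 1696900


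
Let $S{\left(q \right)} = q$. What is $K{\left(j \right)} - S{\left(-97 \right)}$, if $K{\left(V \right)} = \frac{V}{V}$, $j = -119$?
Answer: $98$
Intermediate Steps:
$K{\left(V \right)} = 1$
$K{\left(j \right)} - S{\left(-97 \right)} = 1 - -97 = 1 + 97 = 98$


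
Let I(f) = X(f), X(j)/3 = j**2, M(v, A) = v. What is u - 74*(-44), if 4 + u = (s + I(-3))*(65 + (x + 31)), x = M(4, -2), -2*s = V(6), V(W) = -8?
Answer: 6352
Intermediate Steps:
s = 4 (s = -1/2*(-8) = 4)
x = 4
X(j) = 3*j**2
I(f) = 3*f**2
u = 3096 (u = -4 + (4 + 3*(-3)**2)*(65 + (4 + 31)) = -4 + (4 + 3*9)*(65 + 35) = -4 + (4 + 27)*100 = -4 + 31*100 = -4 + 3100 = 3096)
u - 74*(-44) = 3096 - 74*(-44) = 3096 + 3256 = 6352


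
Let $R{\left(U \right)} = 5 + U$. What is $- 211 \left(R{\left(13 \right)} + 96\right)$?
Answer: $-24054$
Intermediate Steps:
$- 211 \left(R{\left(13 \right)} + 96\right) = - 211 \left(\left(5 + 13\right) + 96\right) = - 211 \left(18 + 96\right) = \left(-211\right) 114 = -24054$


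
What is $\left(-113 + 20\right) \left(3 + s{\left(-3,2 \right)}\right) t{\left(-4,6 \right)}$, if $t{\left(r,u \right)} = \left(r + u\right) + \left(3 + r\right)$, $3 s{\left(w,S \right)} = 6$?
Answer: $-465$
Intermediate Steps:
$s{\left(w,S \right)} = 2$ ($s{\left(w,S \right)} = \frac{1}{3} \cdot 6 = 2$)
$t{\left(r,u \right)} = 3 + u + 2 r$
$\left(-113 + 20\right) \left(3 + s{\left(-3,2 \right)}\right) t{\left(-4,6 \right)} = \left(-113 + 20\right) \left(3 + 2\right) \left(3 + 6 + 2 \left(-4\right)\right) = - 93 \cdot 5 \left(3 + 6 - 8\right) = - 93 \cdot 5 \cdot 1 = \left(-93\right) 5 = -465$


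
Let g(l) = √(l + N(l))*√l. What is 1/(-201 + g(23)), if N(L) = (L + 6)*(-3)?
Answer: -201/41873 - 8*I*√23/41873 ≈ -0.0048002 - 0.00091626*I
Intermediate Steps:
N(L) = -18 - 3*L (N(L) = (6 + L)*(-3) = -18 - 3*L)
g(l) = √l*√(-18 - 2*l) (g(l) = √(l + (-18 - 3*l))*√l = √(-18 - 2*l)*√l = √l*√(-18 - 2*l))
1/(-201 + g(23)) = 1/(-201 + √2*√23*√(-9 - 1*23)) = 1/(-201 + √2*√23*√(-9 - 23)) = 1/(-201 + √2*√23*√(-32)) = 1/(-201 + √2*√23*(4*I*√2)) = 1/(-201 + 8*I*√23)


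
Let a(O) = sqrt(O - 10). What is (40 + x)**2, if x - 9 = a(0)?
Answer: (49 + I*sqrt(10))**2 ≈ 2391.0 + 309.9*I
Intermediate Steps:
a(O) = sqrt(-10 + O)
x = 9 + I*sqrt(10) (x = 9 + sqrt(-10 + 0) = 9 + sqrt(-10) = 9 + I*sqrt(10) ≈ 9.0 + 3.1623*I)
(40 + x)**2 = (40 + (9 + I*sqrt(10)))**2 = (49 + I*sqrt(10))**2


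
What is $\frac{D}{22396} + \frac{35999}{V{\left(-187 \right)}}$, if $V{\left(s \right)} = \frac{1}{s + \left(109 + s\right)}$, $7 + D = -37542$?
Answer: $- \frac{213651942609}{22396} \approx -9.5397 \cdot 10^{6}$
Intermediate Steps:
$D = -37549$ ($D = -7 - 37542 = -37549$)
$V{\left(s \right)} = \frac{1}{109 + 2 s}$
$\frac{D}{22396} + \frac{35999}{V{\left(-187 \right)}} = - \frac{37549}{22396} + \frac{35999}{\frac{1}{109 + 2 \left(-187\right)}} = \left(-37549\right) \frac{1}{22396} + \frac{35999}{\frac{1}{109 - 374}} = - \frac{37549}{22396} + \frac{35999}{\frac{1}{-265}} = - \frac{37549}{22396} + \frac{35999}{- \frac{1}{265}} = - \frac{37549}{22396} + 35999 \left(-265\right) = - \frac{37549}{22396} - 9539735 = - \frac{213651942609}{22396}$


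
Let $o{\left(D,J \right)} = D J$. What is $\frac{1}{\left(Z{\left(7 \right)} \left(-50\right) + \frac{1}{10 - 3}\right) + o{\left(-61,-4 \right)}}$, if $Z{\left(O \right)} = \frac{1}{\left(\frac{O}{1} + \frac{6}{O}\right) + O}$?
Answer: $\frac{364}{87643} \approx 0.0041532$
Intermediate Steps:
$Z{\left(O \right)} = \frac{1}{2 O + \frac{6}{O}}$ ($Z{\left(O \right)} = \frac{1}{\left(O 1 + \frac{6}{O}\right) + O} = \frac{1}{\left(O + \frac{6}{O}\right) + O} = \frac{1}{2 O + \frac{6}{O}}$)
$\frac{1}{\left(Z{\left(7 \right)} \left(-50\right) + \frac{1}{10 - 3}\right) + o{\left(-61,-4 \right)}} = \frac{1}{\left(\frac{1}{2} \cdot 7 \frac{1}{3 + 7^{2}} \left(-50\right) + \frac{1}{10 - 3}\right) - -244} = \frac{1}{\left(\frac{1}{2} \cdot 7 \frac{1}{3 + 49} \left(-50\right) + \frac{1}{7}\right) + 244} = \frac{1}{\left(\frac{1}{2} \cdot 7 \cdot \frac{1}{52} \left(-50\right) + \frac{1}{7}\right) + 244} = \frac{1}{\left(\frac{7}{104} \left(-50\right) + \frac{1}{7}\right) + 244} = \frac{1}{\left(- \frac{175}{52} + \frac{1}{7}\right) + 244} = \frac{1}{- \frac{1173}{364} + 244} = \frac{1}{\frac{87643}{364}} = \frac{364}{87643}$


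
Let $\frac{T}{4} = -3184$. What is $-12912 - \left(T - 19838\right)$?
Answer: $19662$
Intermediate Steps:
$T = -12736$ ($T = 4 \left(-3184\right) = -12736$)
$-12912 - \left(T - 19838\right) = -12912 - \left(-12736 - 19838\right) = -12912 - -32574 = -12912 + 32574 = 19662$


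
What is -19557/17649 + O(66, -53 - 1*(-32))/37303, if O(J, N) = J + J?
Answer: -1524539/1380211 ≈ -1.1046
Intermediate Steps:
O(J, N) = 2*J
-19557/17649 + O(66, -53 - 1*(-32))/37303 = -19557/17649 + (2*66)/37303 = -19557*1/17649 + 132*(1/37303) = -41/37 + 132/37303 = -1524539/1380211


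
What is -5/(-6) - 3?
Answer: -13/6 ≈ -2.1667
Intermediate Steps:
-5/(-6) - 3 = -⅙*(-5) - 3 = ⅚ - 3 = -13/6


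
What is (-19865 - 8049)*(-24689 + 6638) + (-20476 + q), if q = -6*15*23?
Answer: 503853068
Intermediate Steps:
q = -2070 (q = -90*23 = -2070)
(-19865 - 8049)*(-24689 + 6638) + (-20476 + q) = (-19865 - 8049)*(-24689 + 6638) + (-20476 - 2070) = -27914*(-18051) - 22546 = 503875614 - 22546 = 503853068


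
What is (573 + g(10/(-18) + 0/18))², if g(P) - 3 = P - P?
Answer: 331776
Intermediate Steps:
g(P) = 3 (g(P) = 3 + (P - P) = 3 + 0 = 3)
(573 + g(10/(-18) + 0/18))² = (573 + 3)² = 576² = 331776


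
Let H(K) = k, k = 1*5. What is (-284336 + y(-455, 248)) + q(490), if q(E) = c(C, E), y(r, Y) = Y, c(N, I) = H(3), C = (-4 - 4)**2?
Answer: -284083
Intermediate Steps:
k = 5
C = 64 (C = (-8)**2 = 64)
H(K) = 5
c(N, I) = 5
q(E) = 5
(-284336 + y(-455, 248)) + q(490) = (-284336 + 248) + 5 = -284088 + 5 = -284083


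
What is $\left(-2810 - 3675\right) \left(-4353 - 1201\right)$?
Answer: $36017690$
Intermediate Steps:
$\left(-2810 - 3675\right) \left(-4353 - 1201\right) = \left(-6485\right) \left(-5554\right) = 36017690$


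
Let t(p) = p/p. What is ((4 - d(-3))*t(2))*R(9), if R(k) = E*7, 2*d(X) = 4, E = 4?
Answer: 56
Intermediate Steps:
d(X) = 2 (d(X) = (½)*4 = 2)
R(k) = 28 (R(k) = 4*7 = 28)
t(p) = 1
((4 - d(-3))*t(2))*R(9) = ((4 - 1*2)*1)*28 = ((4 - 2)*1)*28 = (2*1)*28 = 2*28 = 56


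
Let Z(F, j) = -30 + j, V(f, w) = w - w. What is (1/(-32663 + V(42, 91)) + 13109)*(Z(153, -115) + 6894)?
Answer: 2889781866234/32663 ≈ 8.8473e+7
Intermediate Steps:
V(f, w) = 0
(1/(-32663 + V(42, 91)) + 13109)*(Z(153, -115) + 6894) = (1/(-32663 + 0) + 13109)*((-30 - 115) + 6894) = (1/(-32663) + 13109)*(-145 + 6894) = (-1/32663 + 13109)*6749 = (428179266/32663)*6749 = 2889781866234/32663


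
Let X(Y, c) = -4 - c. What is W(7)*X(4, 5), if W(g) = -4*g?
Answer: 252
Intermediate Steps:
W(7)*X(4, 5) = (-4*7)*(-4 - 1*5) = -28*(-4 - 5) = -28*(-9) = 252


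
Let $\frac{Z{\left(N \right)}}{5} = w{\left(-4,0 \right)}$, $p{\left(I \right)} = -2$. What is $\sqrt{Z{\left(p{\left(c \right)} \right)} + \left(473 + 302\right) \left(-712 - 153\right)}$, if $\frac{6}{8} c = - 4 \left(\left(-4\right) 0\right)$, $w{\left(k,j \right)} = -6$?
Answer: $i \sqrt{670405} \approx 818.78 i$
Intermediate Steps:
$c = 0$ ($c = \frac{4 \left(- 4 \left(\left(-4\right) 0\right)\right)}{3} = \frac{4 \left(\left(-4\right) 0\right)}{3} = \frac{4}{3} \cdot 0 = 0$)
$Z{\left(N \right)} = -30$ ($Z{\left(N \right)} = 5 \left(-6\right) = -30$)
$\sqrt{Z{\left(p{\left(c \right)} \right)} + \left(473 + 302\right) \left(-712 - 153\right)} = \sqrt{-30 + \left(473 + 302\right) \left(-712 - 153\right)} = \sqrt{-30 + 775 \left(-865\right)} = \sqrt{-30 - 670375} = \sqrt{-670405} = i \sqrt{670405}$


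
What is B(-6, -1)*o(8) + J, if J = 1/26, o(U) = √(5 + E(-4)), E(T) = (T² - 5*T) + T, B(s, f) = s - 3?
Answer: 1/26 - 9*√37 ≈ -54.706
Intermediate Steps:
B(s, f) = -3 + s
E(T) = T² - 4*T
o(U) = √37 (o(U) = √(5 - 4*(-4 - 4)) = √(5 - 4*(-8)) = √(5 + 32) = √37)
J = 1/26 ≈ 0.038462
B(-6, -1)*o(8) + J = (-3 - 6)*√37 + 1/26 = -9*√37 + 1/26 = 1/26 - 9*√37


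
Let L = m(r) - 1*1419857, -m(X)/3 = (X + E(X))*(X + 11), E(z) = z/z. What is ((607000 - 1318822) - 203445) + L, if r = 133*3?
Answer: -2827124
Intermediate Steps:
E(z) = 1
r = 399
m(X) = -3*(1 + X)*(11 + X) (m(X) = -3*(X + 1)*(X + 11) = -3*(1 + X)*(11 + X))
L = -1911857 (L = (-33 - 36*399 - 3*399²) - 1*1419857 = (-33 - 14364 - 3*159201) - 1419857 = (-33 - 14364 - 477603) - 1419857 = -492000 - 1419857 = -1911857)
((607000 - 1318822) - 203445) + L = ((607000 - 1318822) - 203445) - 1911857 = (-711822 - 203445) - 1911857 = -915267 - 1911857 = -2827124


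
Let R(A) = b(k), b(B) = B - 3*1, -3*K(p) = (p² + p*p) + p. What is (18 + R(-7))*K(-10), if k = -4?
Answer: -2090/3 ≈ -696.67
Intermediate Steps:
K(p) = -2*p²/3 - p/3 (K(p) = -((p² + p*p) + p)/3 = -((p² + p²) + p)/3 = -(2*p² + p)/3 = -(p + 2*p²)/3 = -2*p²/3 - p/3)
b(B) = -3 + B (b(B) = B - 3 = -3 + B)
R(A) = -7 (R(A) = -3 - 4 = -7)
(18 + R(-7))*K(-10) = (18 - 7)*(-⅓*(-10)*(1 + 2*(-10))) = 11*(-⅓*(-10)*(1 - 20)) = 11*(-⅓*(-10)*(-19)) = 11*(-190/3) = -2090/3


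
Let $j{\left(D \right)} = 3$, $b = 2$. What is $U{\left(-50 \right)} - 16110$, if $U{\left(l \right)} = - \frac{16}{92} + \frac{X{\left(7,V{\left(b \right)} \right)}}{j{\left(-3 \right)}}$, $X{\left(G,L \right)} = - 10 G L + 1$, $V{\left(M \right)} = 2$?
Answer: $- \frac{1114799}{69} \approx -16157.0$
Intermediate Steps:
$X{\left(G,L \right)} = 1 - 10 G L$ ($X{\left(G,L \right)} = - 10 G L + 1 = 1 - 10 G L$)
$U{\left(l \right)} = - \frac{3209}{69}$ ($U{\left(l \right)} = - \frac{16}{92} + \frac{1 - 70 \cdot 2}{3} = \left(-16\right) \frac{1}{92} + \left(1 - 140\right) \frac{1}{3} = - \frac{4}{23} - \frac{139}{3} = - \frac{3209}{69}$)
$U{\left(-50 \right)} - 16110 = - \frac{3209}{69} - 16110 = - \frac{1114799}{69}$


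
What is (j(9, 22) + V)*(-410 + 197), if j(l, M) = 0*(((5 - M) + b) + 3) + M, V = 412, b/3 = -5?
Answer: -92442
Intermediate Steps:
b = -15 (b = 3*(-5) = -15)
j(l, M) = M (j(l, M) = 0*(((5 - M) - 15) + 3) + M = 0*((-10 - M) + 3) + M = 0*(-7 - M) + M = 0 + M = M)
(j(9, 22) + V)*(-410 + 197) = (22 + 412)*(-410 + 197) = 434*(-213) = -92442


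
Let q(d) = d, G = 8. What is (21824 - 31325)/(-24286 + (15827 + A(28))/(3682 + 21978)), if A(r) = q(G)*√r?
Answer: 50641472846090260/129444013688386899 + 1300243520*√7/129444013688386899 ≈ 0.39122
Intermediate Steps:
A(r) = 8*√r
(21824 - 31325)/(-24286 + (15827 + A(28))/(3682 + 21978)) = (21824 - 31325)/(-24286 + (15827 + 8*√28)/(3682 + 21978)) = -9501/(-24286 + (15827 + 8*(2*√7))/25660) = -9501/(-24286 + (15827 + 16*√7)*(1/25660)) = -9501/(-24286 + (15827/25660 + 4*√7/6415)) = -9501/(-623162933/25660 + 4*√7/6415)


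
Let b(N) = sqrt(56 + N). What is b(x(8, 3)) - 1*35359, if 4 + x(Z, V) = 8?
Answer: -35359 + 2*sqrt(15) ≈ -35351.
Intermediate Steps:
x(Z, V) = 4 (x(Z, V) = -4 + 8 = 4)
b(x(8, 3)) - 1*35359 = sqrt(56 + 4) - 1*35359 = sqrt(60) - 35359 = 2*sqrt(15) - 35359 = -35359 + 2*sqrt(15)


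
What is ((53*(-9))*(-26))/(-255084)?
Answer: -2067/42514 ≈ -0.048619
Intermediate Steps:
((53*(-9))*(-26))/(-255084) = -477*(-26)*(-1/255084) = 12402*(-1/255084) = -2067/42514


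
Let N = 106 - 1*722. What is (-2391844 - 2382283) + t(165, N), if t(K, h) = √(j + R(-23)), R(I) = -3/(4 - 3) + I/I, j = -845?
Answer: -4774127 + 11*I*√7 ≈ -4.7741e+6 + 29.103*I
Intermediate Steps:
R(I) = -2 (R(I) = -3/1 + 1 = -3*1 + 1 = -3 + 1 = -2)
N = -616 (N = 106 - 722 = -616)
t(K, h) = 11*I*√7 (t(K, h) = √(-845 - 2) = √(-847) = 11*I*√7)
(-2391844 - 2382283) + t(165, N) = (-2391844 - 2382283) + 11*I*√7 = -4774127 + 11*I*√7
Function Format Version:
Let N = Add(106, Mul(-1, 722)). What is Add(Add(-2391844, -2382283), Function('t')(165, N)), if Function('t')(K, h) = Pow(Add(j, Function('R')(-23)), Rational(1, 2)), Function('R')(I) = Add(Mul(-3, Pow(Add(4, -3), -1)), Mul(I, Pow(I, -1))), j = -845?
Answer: Add(-4774127, Mul(11, I, Pow(7, Rational(1, 2)))) ≈ Add(-4.7741e+6, Mul(29.103, I))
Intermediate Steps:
Function('R')(I) = -2 (Function('R')(I) = Add(Mul(-3, Pow(1, -1)), 1) = Add(Mul(-3, 1), 1) = Add(-3, 1) = -2)
N = -616 (N = Add(106, -722) = -616)
Function('t')(K, h) = Mul(11, I, Pow(7, Rational(1, 2))) (Function('t')(K, h) = Pow(Add(-845, -2), Rational(1, 2)) = Pow(-847, Rational(1, 2)) = Mul(11, I, Pow(7, Rational(1, 2))))
Add(Add(-2391844, -2382283), Function('t')(165, N)) = Add(Add(-2391844, -2382283), Mul(11, I, Pow(7, Rational(1, 2)))) = Add(-4774127, Mul(11, I, Pow(7, Rational(1, 2))))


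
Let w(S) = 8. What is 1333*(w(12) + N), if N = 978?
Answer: 1314338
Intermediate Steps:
1333*(w(12) + N) = 1333*(8 + 978) = 1333*986 = 1314338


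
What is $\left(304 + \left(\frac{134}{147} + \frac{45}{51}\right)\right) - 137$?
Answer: $\frac{421816}{2499} \approx 168.79$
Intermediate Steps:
$\left(304 + \left(\frac{134}{147} + \frac{45}{51}\right)\right) - 137 = \left(304 + \left(134 \cdot \frac{1}{147} + 45 \cdot \frac{1}{51}\right)\right) - 137 = \left(304 + \left(\frac{134}{147} + \frac{15}{17}\right)\right) - 137 = \left(304 + \frac{4483}{2499}\right) - 137 = \frac{764179}{2499} - 137 = \frac{421816}{2499}$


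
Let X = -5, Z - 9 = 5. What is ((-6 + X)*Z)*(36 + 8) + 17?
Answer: -6759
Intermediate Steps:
Z = 14 (Z = 9 + 5 = 14)
((-6 + X)*Z)*(36 + 8) + 17 = ((-6 - 5)*14)*(36 + 8) + 17 = -11*14*44 + 17 = -154*44 + 17 = -6776 + 17 = -6759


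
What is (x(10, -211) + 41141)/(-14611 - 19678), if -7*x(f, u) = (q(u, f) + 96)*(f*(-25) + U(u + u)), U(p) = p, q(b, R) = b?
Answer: -30101/34289 ≈ -0.87786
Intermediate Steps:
x(f, u) = -(96 + u)*(-25*f + 2*u)/7 (x(f, u) = -(u + 96)*(f*(-25) + (u + u))/7 = -(96 + u)*(-25*f + 2*u)/7)
(x(10, -211) + 41141)/(-14611 - 19678) = ((-192/7*(-211) - 2/7*(-211)**2 + (2400/7)*10 + (25/7)*10*(-211)) + 41141)/(-14611 - 19678) = ((40512/7 - 2/7*44521 + 24000/7 - 52750/7) + 41141)/(-34289) = ((40512/7 - 89042/7 + 24000/7 - 52750/7) + 41141)*(-1/34289) = (-11040 + 41141)*(-1/34289) = 30101*(-1/34289) = -30101/34289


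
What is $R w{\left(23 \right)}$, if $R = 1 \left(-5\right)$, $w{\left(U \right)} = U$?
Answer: $-115$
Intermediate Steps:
$R = -5$
$R w{\left(23 \right)} = \left(-5\right) 23 = -115$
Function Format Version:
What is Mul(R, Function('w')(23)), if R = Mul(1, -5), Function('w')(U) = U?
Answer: -115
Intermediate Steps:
R = -5
Mul(R, Function('w')(23)) = Mul(-5, 23) = -115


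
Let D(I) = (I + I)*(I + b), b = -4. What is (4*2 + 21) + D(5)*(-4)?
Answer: -11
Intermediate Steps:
D(I) = 2*I*(-4 + I) (D(I) = (I + I)*(I - 4) = (2*I)*(-4 + I) = 2*I*(-4 + I))
(4*2 + 21) + D(5)*(-4) = (4*2 + 21) + (2*5*(-4 + 5))*(-4) = (8 + 21) + (2*5*1)*(-4) = 29 + 10*(-4) = 29 - 40 = -11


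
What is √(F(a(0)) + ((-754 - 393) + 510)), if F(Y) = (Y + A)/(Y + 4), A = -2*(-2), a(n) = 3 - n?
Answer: 2*I*√159 ≈ 25.219*I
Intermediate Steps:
A = 4
F(Y) = 1 (F(Y) = (Y + 4)/(Y + 4) = (4 + Y)/(4 + Y) = 1)
√(F(a(0)) + ((-754 - 393) + 510)) = √(1 + ((-754 - 393) + 510)) = √(1 + (-1147 + 510)) = √(1 - 637) = √(-636) = 2*I*√159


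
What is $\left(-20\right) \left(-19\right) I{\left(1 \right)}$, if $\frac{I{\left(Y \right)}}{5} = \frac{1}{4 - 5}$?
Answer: $-1900$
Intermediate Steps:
$I{\left(Y \right)} = -5$ ($I{\left(Y \right)} = \frac{5}{4 - 5} = \frac{5}{-1} = 5 \left(-1\right) = -5$)
$\left(-20\right) \left(-19\right) I{\left(1 \right)} = \left(-20\right) \left(-19\right) \left(-5\right) = 380 \left(-5\right) = -1900$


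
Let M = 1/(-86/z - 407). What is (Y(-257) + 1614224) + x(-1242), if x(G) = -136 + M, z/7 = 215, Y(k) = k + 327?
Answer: 22996908991/14247 ≈ 1.6142e+6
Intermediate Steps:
Y(k) = 327 + k
z = 1505 (z = 7*215 = 1505)
M = -35/14247 (M = 1/(-86/1505 - 407) = 1/(-86*1/1505 - 407) = 1/(-2/35 - 407) = 1/(-14247/35) = -35/14247 ≈ -0.0024567)
x(G) = -1937627/14247 (x(G) = -136 - 35/14247 = -1937627/14247)
(Y(-257) + 1614224) + x(-1242) = ((327 - 257) + 1614224) - 1937627/14247 = (70 + 1614224) - 1937627/14247 = 1614294 - 1937627/14247 = 22996908991/14247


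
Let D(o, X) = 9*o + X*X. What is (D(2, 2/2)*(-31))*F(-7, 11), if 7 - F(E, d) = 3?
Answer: -2356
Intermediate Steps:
F(E, d) = 4 (F(E, d) = 7 - 1*3 = 7 - 3 = 4)
D(o, X) = X**2 + 9*o (D(o, X) = 9*o + X**2 = X**2 + 9*o)
(D(2, 2/2)*(-31))*F(-7, 11) = (((2/2)**2 + 9*2)*(-31))*4 = (((2*(1/2))**2 + 18)*(-31))*4 = ((1**2 + 18)*(-31))*4 = ((1 + 18)*(-31))*4 = (19*(-31))*4 = -589*4 = -2356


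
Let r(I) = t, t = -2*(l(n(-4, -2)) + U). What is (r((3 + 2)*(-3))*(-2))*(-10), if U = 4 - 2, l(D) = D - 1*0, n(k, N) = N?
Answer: 0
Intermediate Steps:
l(D) = D (l(D) = D + 0 = D)
U = 2
t = 0 (t = -2*(-2 + 2) = -2*0 = 0)
r(I) = 0
(r((3 + 2)*(-3))*(-2))*(-10) = (0*(-2))*(-10) = 0*(-10) = 0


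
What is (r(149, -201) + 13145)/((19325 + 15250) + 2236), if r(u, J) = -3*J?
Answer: 13748/36811 ≈ 0.37348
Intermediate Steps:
(r(149, -201) + 13145)/((19325 + 15250) + 2236) = (-3*(-201) + 13145)/((19325 + 15250) + 2236) = (603 + 13145)/(34575 + 2236) = 13748/36811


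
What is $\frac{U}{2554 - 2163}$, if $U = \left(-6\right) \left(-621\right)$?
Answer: $\frac{162}{17} \approx 9.5294$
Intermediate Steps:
$U = 3726$
$\frac{U}{2554 - 2163} = \frac{3726}{2554 - 2163} = \frac{3726}{391} = 3726 \cdot \frac{1}{391} = \frac{162}{17}$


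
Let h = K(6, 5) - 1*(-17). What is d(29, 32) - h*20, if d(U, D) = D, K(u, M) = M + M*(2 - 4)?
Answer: -208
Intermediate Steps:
K(u, M) = -M (K(u, M) = M + M*(-2) = M - 2*M = -M)
h = 12 (h = -1*5 - 1*(-17) = -5 + 17 = 12)
d(29, 32) - h*20 = 32 - 12*20 = 32 - 1*240 = 32 - 240 = -208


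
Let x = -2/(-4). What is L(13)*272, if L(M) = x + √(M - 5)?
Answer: 136 + 544*√2 ≈ 905.33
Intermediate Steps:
x = ½ (x = -2*(-¼) = ½ ≈ 0.50000)
L(M) = ½ + √(-5 + M) (L(M) = ½ + √(M - 5) = ½ + √(-5 + M))
L(13)*272 = (½ + √(-5 + 13))*272 = (½ + √8)*272 = (½ + 2*√2)*272 = 136 + 544*√2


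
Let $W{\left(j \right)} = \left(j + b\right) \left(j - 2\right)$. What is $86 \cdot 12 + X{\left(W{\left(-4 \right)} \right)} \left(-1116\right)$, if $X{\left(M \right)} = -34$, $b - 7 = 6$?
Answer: $38976$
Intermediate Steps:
$b = 13$ ($b = 7 + 6 = 13$)
$W{\left(j \right)} = \left(-2 + j\right) \left(13 + j\right)$ ($W{\left(j \right)} = \left(j + 13\right) \left(j - 2\right) = \left(13 + j\right) \left(-2 + j\right) = \left(-2 + j\right) \left(13 + j\right)$)
$86 \cdot 12 + X{\left(W{\left(-4 \right)} \right)} \left(-1116\right) = 86 \cdot 12 - -37944 = 1032 + 37944 = 38976$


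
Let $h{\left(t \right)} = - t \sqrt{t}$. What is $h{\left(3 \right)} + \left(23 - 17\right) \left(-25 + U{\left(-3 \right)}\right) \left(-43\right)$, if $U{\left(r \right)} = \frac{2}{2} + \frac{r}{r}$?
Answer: $5934 - 3 \sqrt{3} \approx 5928.8$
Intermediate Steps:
$U{\left(r \right)} = 2$ ($U{\left(r \right)} = 2 \cdot \frac{1}{2} + 1 = 1 + 1 = 2$)
$h{\left(t \right)} = - t^{\frac{3}{2}}$
$h{\left(3 \right)} + \left(23 - 17\right) \left(-25 + U{\left(-3 \right)}\right) \left(-43\right) = - 3^{\frac{3}{2}} + \left(23 - 17\right) \left(-25 + 2\right) \left(-43\right) = - 3 \sqrt{3} + 6 \left(-23\right) \left(-43\right) = - 3 \sqrt{3} - -5934 = - 3 \sqrt{3} + 5934 = 5934 - 3 \sqrt{3}$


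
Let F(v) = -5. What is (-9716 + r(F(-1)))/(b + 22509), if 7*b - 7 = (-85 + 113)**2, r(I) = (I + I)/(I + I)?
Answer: -9715/22622 ≈ -0.42945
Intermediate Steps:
r(I) = 1 (r(I) = (2*I)/((2*I)) = (2*I)*(1/(2*I)) = 1)
b = 113 (b = 1 + (-85 + 113)**2/7 = 1 + (1/7)*28**2 = 1 + (1/7)*784 = 1 + 112 = 113)
(-9716 + r(F(-1)))/(b + 22509) = (-9716 + 1)/(113 + 22509) = -9715/22622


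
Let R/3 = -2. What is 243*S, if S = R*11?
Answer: -16038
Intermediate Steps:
R = -6 (R = 3*(-2) = -6)
S = -66 (S = -6*11 = -66)
243*S = 243*(-66) = -16038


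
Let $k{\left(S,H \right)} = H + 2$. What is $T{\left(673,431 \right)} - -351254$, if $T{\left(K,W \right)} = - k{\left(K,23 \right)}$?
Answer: $351229$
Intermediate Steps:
$k{\left(S,H \right)} = 2 + H$
$T{\left(K,W \right)} = -25$ ($T{\left(K,W \right)} = - (2 + 23) = \left(-1\right) 25 = -25$)
$T{\left(673,431 \right)} - -351254 = -25 - -351254 = -25 + 351254 = 351229$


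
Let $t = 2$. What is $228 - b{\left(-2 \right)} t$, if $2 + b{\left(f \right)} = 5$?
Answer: $-1368$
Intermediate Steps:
$b{\left(f \right)} = 3$ ($b{\left(f \right)} = -2 + 5 = 3$)
$228 - b{\left(-2 \right)} t = 228 \left(-1\right) 3 \cdot 2 = 228 \left(\left(-3\right) 2\right) = 228 \left(-6\right) = -1368$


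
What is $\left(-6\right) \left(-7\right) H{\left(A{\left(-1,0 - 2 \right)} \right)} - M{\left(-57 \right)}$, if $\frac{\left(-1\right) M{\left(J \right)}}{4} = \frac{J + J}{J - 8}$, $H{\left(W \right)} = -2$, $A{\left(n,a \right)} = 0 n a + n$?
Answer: $- \frac{5004}{65} \approx -76.985$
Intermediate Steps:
$A{\left(n,a \right)} = n$ ($A{\left(n,a \right)} = 0 a + n = 0 + n = n$)
$M{\left(J \right)} = - \frac{8 J}{-8 + J}$ ($M{\left(J \right)} = - 4 \frac{J + J}{J - 8} = - 4 \frac{2 J}{-8 + J} = - \frac{8 J}{-8 + J}$)
$\left(-6\right) \left(-7\right) H{\left(A{\left(-1,0 - 2 \right)} \right)} - M{\left(-57 \right)} = \left(-6\right) \left(-7\right) \left(-2\right) - \left(-8\right) \left(-57\right) \frac{1}{-8 - 57} = 42 \left(-2\right) - \left(-8\right) \left(-57\right) \frac{1}{-65} = -84 - \left(-8\right) \left(-57\right) \left(- \frac{1}{65}\right) = -84 - - \frac{456}{65} = -84 + \frac{456}{65} = - \frac{5004}{65}$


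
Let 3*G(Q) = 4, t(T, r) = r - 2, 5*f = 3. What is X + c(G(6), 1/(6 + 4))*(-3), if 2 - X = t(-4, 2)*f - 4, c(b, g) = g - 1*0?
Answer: 57/10 ≈ 5.7000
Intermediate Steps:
f = ⅗ (f = (⅕)*3 = ⅗ ≈ 0.60000)
t(T, r) = -2 + r
G(Q) = 4/3 (G(Q) = (⅓)*4 = 4/3)
c(b, g) = g (c(b, g) = g + 0 = g)
X = 6 (X = 2 - ((-2 + 2)*(⅗) - 4) = 2 - (0*(⅗) - 4) = 2 - (0 - 4) = 2 - 1*(-4) = 2 + 4 = 6)
X + c(G(6), 1/(6 + 4))*(-3) = 6 - 3/(6 + 4) = 6 - 3/10 = 57/10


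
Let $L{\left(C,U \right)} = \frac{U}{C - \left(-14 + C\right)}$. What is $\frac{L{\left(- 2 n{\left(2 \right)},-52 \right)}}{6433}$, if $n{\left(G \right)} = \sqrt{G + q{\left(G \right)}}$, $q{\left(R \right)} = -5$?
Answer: $- \frac{26}{45031} \approx -0.00057738$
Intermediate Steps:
$n{\left(G \right)} = \sqrt{-5 + G}$ ($n{\left(G \right)} = \sqrt{G - 5} = \sqrt{-5 + G}$)
$L{\left(C,U \right)} = \frac{U}{14}$
$\frac{L{\left(- 2 n{\left(2 \right)},-52 \right)}}{6433} = \frac{\frac{1}{14} \left(-52\right)}{6433} = \left(- \frac{26}{7}\right) \frac{1}{6433} = - \frac{26}{45031}$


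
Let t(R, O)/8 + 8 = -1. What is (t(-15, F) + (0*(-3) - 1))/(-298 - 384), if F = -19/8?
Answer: 73/682 ≈ 0.10704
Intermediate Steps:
F = -19/8 (F = -19*⅛ = -19/8 ≈ -2.3750)
t(R, O) = -72 (t(R, O) = -64 + 8*(-1) = -64 - 8 = -72)
(t(-15, F) + (0*(-3) - 1))/(-298 - 384) = (-72 + (0*(-3) - 1))/(-298 - 384) = (-72 + (0 - 1))/(-682) = (-72 - 1)*(-1/682) = -73*(-1/682) = 73/682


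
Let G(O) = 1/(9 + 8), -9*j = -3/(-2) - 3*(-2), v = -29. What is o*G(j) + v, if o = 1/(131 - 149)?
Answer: -8875/306 ≈ -29.003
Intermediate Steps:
j = -⅚ (j = -(-3/(-2) - 3*(-2))/9 = -(-3*(-½) + 6)/9 = -(3/2 + 6)/9 = -⅑*15/2 = -⅚ ≈ -0.83333)
o = -1/18 (o = 1/(-18) = -1/18 ≈ -0.055556)
G(O) = 1/17
o*G(j) + v = -1/18*1/17 - 29 = -1/306 - 29 = -8875/306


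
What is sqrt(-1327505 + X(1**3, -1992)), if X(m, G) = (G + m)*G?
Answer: sqrt(2638567) ≈ 1624.4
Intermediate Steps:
X(m, G) = G*(G + m)
sqrt(-1327505 + X(1**3, -1992)) = sqrt(-1327505 - 1992*(-1992 + 1**3)) = sqrt(-1327505 - 1992*(-1992 + 1)) = sqrt(-1327505 - 1992*(-1991)) = sqrt(-1327505 + 3966072) = sqrt(2638567)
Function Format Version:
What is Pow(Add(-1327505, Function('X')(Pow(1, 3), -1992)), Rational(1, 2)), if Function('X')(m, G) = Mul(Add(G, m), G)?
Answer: Pow(2638567, Rational(1, 2)) ≈ 1624.4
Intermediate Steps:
Function('X')(m, G) = Mul(G, Add(G, m))
Pow(Add(-1327505, Function('X')(Pow(1, 3), -1992)), Rational(1, 2)) = Pow(Add(-1327505, Mul(-1992, Add(-1992, Pow(1, 3)))), Rational(1, 2)) = Pow(Add(-1327505, Mul(-1992, Add(-1992, 1))), Rational(1, 2)) = Pow(Add(-1327505, Mul(-1992, -1991)), Rational(1, 2)) = Pow(Add(-1327505, 3966072), Rational(1, 2)) = Pow(2638567, Rational(1, 2))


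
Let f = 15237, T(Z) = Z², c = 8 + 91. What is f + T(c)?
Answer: 25038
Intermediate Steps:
c = 99
f + T(c) = 15237 + 99² = 15237 + 9801 = 25038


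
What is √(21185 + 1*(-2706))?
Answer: √18479 ≈ 135.94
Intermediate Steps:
√(21185 + 1*(-2706)) = √(21185 - 2706) = √18479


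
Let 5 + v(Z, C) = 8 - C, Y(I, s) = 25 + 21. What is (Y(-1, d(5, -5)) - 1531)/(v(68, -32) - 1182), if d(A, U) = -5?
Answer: 1485/1147 ≈ 1.2947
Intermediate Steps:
Y(I, s) = 46
v(Z, C) = 3 - C (v(Z, C) = -5 + (8 - C) = 3 - C)
(Y(-1, d(5, -5)) - 1531)/(v(68, -32) - 1182) = (46 - 1531)/((3 - 1*(-32)) - 1182) = -1485/((3 + 32) - 1182) = -1485/(35 - 1182) = -1485/(-1147) = -1485*(-1/1147) = 1485/1147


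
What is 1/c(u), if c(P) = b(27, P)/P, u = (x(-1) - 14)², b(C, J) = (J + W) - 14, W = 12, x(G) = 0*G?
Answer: 98/97 ≈ 1.0103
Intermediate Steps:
x(G) = 0
b(C, J) = -2 + J (b(C, J) = (J + 12) - 14 = (12 + J) - 14 = -2 + J)
u = 196 (u = (0 - 14)² = (-14)² = 196)
c(P) = (-2 + P)/P
1/c(u) = 1/((-2 + 196)/196) = 1/((1/196)*194) = 1/(97/98) = 98/97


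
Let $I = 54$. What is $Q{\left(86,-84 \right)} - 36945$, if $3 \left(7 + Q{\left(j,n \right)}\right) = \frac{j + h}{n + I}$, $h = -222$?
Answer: $- \frac{1662772}{45} \approx -36951.0$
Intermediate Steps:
$Q{\left(j,n \right)} = -7 + \frac{-222 + j}{3 \left(54 + n\right)}$ ($Q{\left(j,n \right)} = -7 + \frac{\left(j - 222\right) \frac{1}{n + 54}}{3} = -7 + \frac{\left(-222 + j\right) \frac{1}{54 + n}}{3} = -7 + \frac{\frac{1}{54 + n} \left(-222 + j\right)}{3} = -7 + \frac{-222 + j}{3 \left(54 + n\right)}$)
$Q{\left(86,-84 \right)} - 36945 = \frac{-1356 + 86 - -1764}{3 \left(54 - 84\right)} - 36945 = \frac{-1356 + 86 + 1764}{3 \left(-30\right)} - 36945 = \frac{1}{3} \left(- \frac{1}{30}\right) 494 - 36945 = - \frac{247}{45} - 36945 = - \frac{1662772}{45}$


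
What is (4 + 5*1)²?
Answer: 81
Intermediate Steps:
(4 + 5*1)² = (4 + 5)² = 9² = 81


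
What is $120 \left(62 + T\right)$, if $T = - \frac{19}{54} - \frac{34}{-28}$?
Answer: $\frac{475240}{63} \approx 7543.5$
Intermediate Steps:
$T = \frac{163}{189}$ ($T = \left(-19\right) \frac{1}{54} - - \frac{17}{14} = - \frac{19}{54} + \frac{17}{14} = \frac{163}{189} \approx 0.86243$)
$120 \left(62 + T\right) = 120 \left(62 + \frac{163}{189}\right) = 120 \cdot \frac{11881}{189} = \frac{475240}{63}$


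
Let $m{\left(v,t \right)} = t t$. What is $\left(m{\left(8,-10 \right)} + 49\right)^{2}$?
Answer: $22201$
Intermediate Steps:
$m{\left(v,t \right)} = t^{2}$
$\left(m{\left(8,-10 \right)} + 49\right)^{2} = \left(\left(-10\right)^{2} + 49\right)^{2} = \left(100 + 49\right)^{2} = 149^{2} = 22201$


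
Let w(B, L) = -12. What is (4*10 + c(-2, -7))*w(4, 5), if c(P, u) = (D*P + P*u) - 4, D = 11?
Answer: -336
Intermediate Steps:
c(P, u) = -4 + 11*P + P*u (c(P, u) = (11*P + P*u) - 4 = -4 + 11*P + P*u)
(4*10 + c(-2, -7))*w(4, 5) = (4*10 + (-4 + 11*(-2) - 2*(-7)))*(-12) = (40 + (-4 - 22 + 14))*(-12) = (40 - 12)*(-12) = 28*(-12) = -336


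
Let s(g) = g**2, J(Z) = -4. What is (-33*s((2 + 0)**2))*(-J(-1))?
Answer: -2112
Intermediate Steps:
(-33*s((2 + 0)**2))*(-J(-1)) = (-33*(2 + 0)**4)*(-1*(-4)) = -33*(2**2)**2*4 = -33*4**2*4 = -33*16*4 = -528*4 = -2112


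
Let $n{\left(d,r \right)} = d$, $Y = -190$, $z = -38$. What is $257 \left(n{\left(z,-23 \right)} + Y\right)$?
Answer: $-58596$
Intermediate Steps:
$257 \left(n{\left(z,-23 \right)} + Y\right) = 257 \left(-38 - 190\right) = 257 \left(-228\right) = -58596$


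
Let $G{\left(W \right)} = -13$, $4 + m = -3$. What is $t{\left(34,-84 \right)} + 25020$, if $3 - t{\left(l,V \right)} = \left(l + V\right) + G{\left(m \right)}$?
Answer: $25086$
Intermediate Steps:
$m = -7$ ($m = -4 - 3 = -7$)
$t{\left(l,V \right)} = 16 - V - l$ ($t{\left(l,V \right)} = 3 - \left(\left(l + V\right) - 13\right) = 3 - \left(\left(V + l\right) - 13\right) = 3 - \left(-13 + V + l\right) = 16 - V - l$)
$t{\left(34,-84 \right)} + 25020 = \left(16 - -84 - 34\right) + 25020 = \left(16 + 84 - 34\right) + 25020 = 66 + 25020 = 25086$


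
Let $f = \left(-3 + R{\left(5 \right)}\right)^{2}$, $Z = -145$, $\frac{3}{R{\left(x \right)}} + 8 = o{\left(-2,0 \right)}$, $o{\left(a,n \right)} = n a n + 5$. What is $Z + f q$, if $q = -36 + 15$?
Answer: $-481$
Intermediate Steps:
$o{\left(a,n \right)} = 5 + a n^{2}$ ($o{\left(a,n \right)} = a n n + 5 = a n^{2} + 5 = 5 + a n^{2}$)
$R{\left(x \right)} = -1$ ($R{\left(x \right)} = \frac{3}{-8 + \left(5 - 2 \cdot 0^{2}\right)} = \frac{3}{-8 + \left(5 - 0\right)} = \frac{3}{-8 + \left(5 + 0\right)} = \frac{3}{-8 + 5} = \frac{3}{-3} = 3 \left(- \frac{1}{3}\right) = -1$)
$q = -21$
$f = 16$ ($f = \left(-3 - 1\right)^{2} = \left(-4\right)^{2} = 16$)
$Z + f q = -145 + 16 \left(-21\right) = -145 - 336 = -481$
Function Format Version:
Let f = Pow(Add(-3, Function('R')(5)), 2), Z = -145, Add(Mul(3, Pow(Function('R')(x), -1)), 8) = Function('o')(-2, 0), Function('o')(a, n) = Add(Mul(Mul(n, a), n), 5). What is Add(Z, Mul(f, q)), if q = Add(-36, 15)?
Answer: -481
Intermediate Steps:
Function('o')(a, n) = Add(5, Mul(a, Pow(n, 2))) (Function('o')(a, n) = Add(Mul(Mul(a, n), n), 5) = Add(Mul(a, Pow(n, 2)), 5) = Add(5, Mul(a, Pow(n, 2))))
Function('R')(x) = -1 (Function('R')(x) = Mul(3, Pow(Add(-8, Add(5, Mul(-2, Pow(0, 2)))), -1)) = Mul(3, Pow(Add(-8, Add(5, Mul(-2, 0))), -1)) = Mul(3, Pow(Add(-8, Add(5, 0)), -1)) = Mul(3, Pow(Add(-8, 5), -1)) = Mul(3, Pow(-3, -1)) = Mul(3, Rational(-1, 3)) = -1)
q = -21
f = 16 (f = Pow(Add(-3, -1), 2) = Pow(-4, 2) = 16)
Add(Z, Mul(f, q)) = Add(-145, Mul(16, -21)) = Add(-145, -336) = -481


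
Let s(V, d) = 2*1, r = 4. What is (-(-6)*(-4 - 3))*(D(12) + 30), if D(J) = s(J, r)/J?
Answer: -1267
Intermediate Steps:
s(V, d) = 2
D(J) = 2/J
(-(-6)*(-4 - 3))*(D(12) + 30) = (-(-6)*(-4 - 3))*(2/12 + 30) = (-(-6)*(-7))*(2*(1/12) + 30) = (-1*42)*(1/6 + 30) = -42*181/6 = -1267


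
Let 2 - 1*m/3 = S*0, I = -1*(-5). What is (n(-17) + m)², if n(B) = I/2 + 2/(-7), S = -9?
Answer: 13225/196 ≈ 67.474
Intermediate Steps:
I = 5
n(B) = 31/14 (n(B) = 5/2 + 2/(-7) = 5*(½) + 2*(-⅐) = 5/2 - 2/7 = 31/14)
m = 6 (m = 6 - (-27)*0 = 6 - 3*0 = 6 + 0 = 6)
(n(-17) + m)² = (31/14 + 6)² = (115/14)² = 13225/196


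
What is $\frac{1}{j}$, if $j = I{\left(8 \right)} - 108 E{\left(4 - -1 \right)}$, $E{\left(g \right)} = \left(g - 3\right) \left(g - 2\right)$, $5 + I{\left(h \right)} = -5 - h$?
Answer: $- \frac{1}{666} \approx -0.0015015$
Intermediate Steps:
$I{\left(h \right)} = -10 - h$ ($I{\left(h \right)} = -5 - \left(5 + h\right) = -10 - h$)
$E{\left(g \right)} = \left(-3 + g\right) \left(-2 + g\right)$
$j = -666$ ($j = \left(-10 - 8\right) - 108 \left(6 + \left(4 - -1\right)^{2} - 5 \left(4 - -1\right)\right) = \left(-10 - 8\right) - 108 \left(6 + \left(4 + 1\right)^{2} - 5 \left(4 + 1\right)\right) = -18 - 108 \left(6 + 5^{2} - 25\right) = -18 - 108 \left(6 + 25 - 25\right) = -18 - 648 = -666$)
$\frac{1}{j} = \frac{1}{-666} = - \frac{1}{666}$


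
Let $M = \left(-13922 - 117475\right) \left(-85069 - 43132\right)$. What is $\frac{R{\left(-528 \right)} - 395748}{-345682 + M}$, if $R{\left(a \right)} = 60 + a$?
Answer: $- \frac{396216}{16844881115} \approx -2.3521 \cdot 10^{-5}$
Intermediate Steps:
$M = 16845226797$ ($M = \left(-131397\right) \left(-128201\right) = 16845226797$)
$\frac{R{\left(-528 \right)} - 395748}{-345682 + M} = \frac{\left(60 - 528\right) - 395748}{-345682 + 16845226797} = \frac{-468 - 395748}{16844881115} = \left(-396216\right) \frac{1}{16844881115} = - \frac{396216}{16844881115}$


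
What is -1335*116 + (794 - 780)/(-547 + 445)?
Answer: -7897867/51 ≈ -1.5486e+5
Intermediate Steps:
-1335*116 + (794 - 780)/(-547 + 445) = -154860 + 14/(-102) = -154860 + 14*(-1/102) = -154860 - 7/51 = -7897867/51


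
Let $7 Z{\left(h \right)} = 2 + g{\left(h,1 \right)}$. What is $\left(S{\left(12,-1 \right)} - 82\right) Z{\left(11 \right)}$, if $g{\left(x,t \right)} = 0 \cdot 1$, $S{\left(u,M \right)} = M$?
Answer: $- \frac{166}{7} \approx -23.714$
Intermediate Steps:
$g{\left(x,t \right)} = 0$
$Z{\left(h \right)} = \frac{2}{7}$ ($Z{\left(h \right)} = \frac{2 + 0}{7} = \frac{1}{7} \cdot 2 = \frac{2}{7}$)
$\left(S{\left(12,-1 \right)} - 82\right) Z{\left(11 \right)} = \left(-1 - 82\right) \frac{2}{7} = \left(-83\right) \frac{2}{7} = - \frac{166}{7}$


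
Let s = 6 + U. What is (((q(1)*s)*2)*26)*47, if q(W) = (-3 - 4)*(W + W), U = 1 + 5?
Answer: -410592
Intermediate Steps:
U = 6
s = 12 (s = 6 + 6 = 12)
q(W) = -14*W
(((q(1)*s)*2)*26)*47 = (((-14*1*12)*2)*26)*47 = ((-14*12*2)*26)*47 = (-168*2*26)*47 = -336*26*47 = -8736*47 = -410592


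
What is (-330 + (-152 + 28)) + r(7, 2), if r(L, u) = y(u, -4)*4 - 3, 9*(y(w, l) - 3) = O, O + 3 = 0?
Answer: -1339/3 ≈ -446.33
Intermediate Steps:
O = -3 (O = -3 + 0 = -3)
y(w, l) = 8/3 (y(w, l) = 3 + (⅑)*(-3) = 3 - ⅓ = 8/3)
r(L, u) = 23/3 (r(L, u) = (8/3)*4 - 3 = 32/3 - 3 = 23/3)
(-330 + (-152 + 28)) + r(7, 2) = (-330 + (-152 + 28)) + 23/3 = (-330 - 124) + 23/3 = -454 + 23/3 = -1339/3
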